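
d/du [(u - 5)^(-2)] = -2/(u - 5)^3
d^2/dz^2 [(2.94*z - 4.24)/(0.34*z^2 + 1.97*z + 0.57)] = ((0.68*z + 1.97)*(1.36*z + 3.94)*(2.94*z - 4.24) - (5.9976*z + 8.7004)*(0.34*z^2 + 1.97*z + 0.57))/(0.34*z^2 + 1.97*z + 0.57)^3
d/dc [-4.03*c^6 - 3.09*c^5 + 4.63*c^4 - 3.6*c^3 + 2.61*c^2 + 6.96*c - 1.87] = -24.18*c^5 - 15.45*c^4 + 18.52*c^3 - 10.8*c^2 + 5.22*c + 6.96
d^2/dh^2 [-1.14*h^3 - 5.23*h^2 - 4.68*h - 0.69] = -6.84*h - 10.46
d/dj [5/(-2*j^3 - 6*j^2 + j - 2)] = 5*(6*j^2 + 12*j - 1)/(2*j^3 + 6*j^2 - j + 2)^2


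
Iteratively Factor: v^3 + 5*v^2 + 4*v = (v + 1)*(v^2 + 4*v) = (v + 1)*(v + 4)*(v)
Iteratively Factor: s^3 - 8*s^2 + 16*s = (s - 4)*(s^2 - 4*s) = s*(s - 4)*(s - 4)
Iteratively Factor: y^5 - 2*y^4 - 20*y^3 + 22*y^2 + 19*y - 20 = (y - 5)*(y^4 + 3*y^3 - 5*y^2 - 3*y + 4) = (y - 5)*(y + 1)*(y^3 + 2*y^2 - 7*y + 4) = (y - 5)*(y - 1)*(y + 1)*(y^2 + 3*y - 4) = (y - 5)*(y - 1)^2*(y + 1)*(y + 4)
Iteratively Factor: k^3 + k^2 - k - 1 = (k - 1)*(k^2 + 2*k + 1) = (k - 1)*(k + 1)*(k + 1)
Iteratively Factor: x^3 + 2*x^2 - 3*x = (x)*(x^2 + 2*x - 3) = x*(x - 1)*(x + 3)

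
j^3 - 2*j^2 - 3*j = j*(j - 3)*(j + 1)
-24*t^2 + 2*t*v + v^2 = (-4*t + v)*(6*t + v)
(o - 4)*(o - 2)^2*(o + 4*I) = o^4 - 8*o^3 + 4*I*o^3 + 20*o^2 - 32*I*o^2 - 16*o + 80*I*o - 64*I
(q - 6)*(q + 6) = q^2 - 36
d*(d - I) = d^2 - I*d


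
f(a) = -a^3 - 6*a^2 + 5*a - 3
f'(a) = -3*a^2 - 12*a + 5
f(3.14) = -77.42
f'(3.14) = -62.26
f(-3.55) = -51.63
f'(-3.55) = 9.79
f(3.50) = -101.88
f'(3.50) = -73.75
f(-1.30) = -17.44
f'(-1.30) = 15.53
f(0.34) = -2.03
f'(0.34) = 0.57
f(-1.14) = -15.02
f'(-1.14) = 14.78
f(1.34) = -9.48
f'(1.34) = -16.47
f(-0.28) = -4.85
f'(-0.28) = 8.12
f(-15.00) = 1947.00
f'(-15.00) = -490.00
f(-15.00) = 1947.00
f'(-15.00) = -490.00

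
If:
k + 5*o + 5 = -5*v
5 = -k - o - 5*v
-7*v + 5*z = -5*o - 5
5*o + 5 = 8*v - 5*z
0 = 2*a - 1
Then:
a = 1/2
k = -5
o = 0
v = 0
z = -1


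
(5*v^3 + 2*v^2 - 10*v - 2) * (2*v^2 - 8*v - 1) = 10*v^5 - 36*v^4 - 41*v^3 + 74*v^2 + 26*v + 2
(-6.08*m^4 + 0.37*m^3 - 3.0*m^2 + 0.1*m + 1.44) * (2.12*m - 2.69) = -12.8896*m^5 + 17.1396*m^4 - 7.3553*m^3 + 8.282*m^2 + 2.7838*m - 3.8736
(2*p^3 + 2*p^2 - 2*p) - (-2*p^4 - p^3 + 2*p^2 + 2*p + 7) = 2*p^4 + 3*p^3 - 4*p - 7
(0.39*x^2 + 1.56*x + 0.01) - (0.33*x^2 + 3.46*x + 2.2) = 0.06*x^2 - 1.9*x - 2.19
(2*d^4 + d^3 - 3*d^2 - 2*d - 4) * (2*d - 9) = 4*d^5 - 16*d^4 - 15*d^3 + 23*d^2 + 10*d + 36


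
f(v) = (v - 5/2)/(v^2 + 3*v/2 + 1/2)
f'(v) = (-2*v - 3/2)*(v - 5/2)/(v^2 + 3*v/2 + 1/2)^2 + 1/(v^2 + 3*v/2 + 1/2) = (-4*v^2 + 20*v + 17)/(4*v^4 + 12*v^3 + 13*v^2 + 6*v + 1)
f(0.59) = -1.10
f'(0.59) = 2.28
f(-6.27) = -0.29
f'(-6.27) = -0.07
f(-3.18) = -0.97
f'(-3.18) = -0.64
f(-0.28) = -17.55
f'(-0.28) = 110.46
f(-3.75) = -0.70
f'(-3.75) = -0.36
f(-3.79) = -0.69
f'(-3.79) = -0.34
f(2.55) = 0.00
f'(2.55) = 0.09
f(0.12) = -3.43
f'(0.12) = 10.03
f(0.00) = -5.00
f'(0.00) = 17.00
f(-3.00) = -1.10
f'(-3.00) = -0.79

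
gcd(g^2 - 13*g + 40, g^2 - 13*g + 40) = g^2 - 13*g + 40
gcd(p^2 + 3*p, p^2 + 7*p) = p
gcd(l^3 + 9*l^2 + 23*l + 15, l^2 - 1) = l + 1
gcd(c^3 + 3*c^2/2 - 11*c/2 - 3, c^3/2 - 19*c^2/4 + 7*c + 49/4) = 1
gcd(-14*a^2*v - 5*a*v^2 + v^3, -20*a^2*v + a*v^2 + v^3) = v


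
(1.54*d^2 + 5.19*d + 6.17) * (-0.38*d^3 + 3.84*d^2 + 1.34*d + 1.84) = -0.5852*d^5 + 3.9414*d^4 + 19.6486*d^3 + 33.481*d^2 + 17.8174*d + 11.3528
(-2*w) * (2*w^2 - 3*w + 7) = -4*w^3 + 6*w^2 - 14*w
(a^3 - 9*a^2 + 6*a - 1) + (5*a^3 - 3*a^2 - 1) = 6*a^3 - 12*a^2 + 6*a - 2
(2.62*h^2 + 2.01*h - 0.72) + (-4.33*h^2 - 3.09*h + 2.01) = -1.71*h^2 - 1.08*h + 1.29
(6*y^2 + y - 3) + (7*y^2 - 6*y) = 13*y^2 - 5*y - 3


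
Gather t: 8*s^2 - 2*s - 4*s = 8*s^2 - 6*s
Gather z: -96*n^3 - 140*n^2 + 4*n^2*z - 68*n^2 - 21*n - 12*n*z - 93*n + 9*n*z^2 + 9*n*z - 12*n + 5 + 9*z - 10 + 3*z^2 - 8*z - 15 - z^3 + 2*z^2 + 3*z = -96*n^3 - 208*n^2 - 126*n - z^3 + z^2*(9*n + 5) + z*(4*n^2 - 3*n + 4) - 20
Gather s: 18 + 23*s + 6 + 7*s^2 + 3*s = 7*s^2 + 26*s + 24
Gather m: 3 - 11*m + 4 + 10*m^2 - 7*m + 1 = 10*m^2 - 18*m + 8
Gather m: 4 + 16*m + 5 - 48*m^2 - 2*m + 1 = -48*m^2 + 14*m + 10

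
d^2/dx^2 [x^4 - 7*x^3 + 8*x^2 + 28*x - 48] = 12*x^2 - 42*x + 16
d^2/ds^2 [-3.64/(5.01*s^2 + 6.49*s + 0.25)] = (182.728728*s^2 + 236.708472*s - 3.64*(10.02*s + 6.49)*(20.04*s + 12.98) + 9.1182)/(5.01*s^2 + 6.49*s + 0.25)^3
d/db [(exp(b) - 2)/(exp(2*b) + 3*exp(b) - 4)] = (-exp(2*b) + 4*exp(b) + 2)*exp(b)/(exp(4*b) + 6*exp(3*b) + exp(2*b) - 24*exp(b) + 16)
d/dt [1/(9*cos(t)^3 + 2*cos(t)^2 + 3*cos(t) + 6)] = (27*cos(t)^2 + 4*cos(t) + 3)*sin(t)/(9*cos(t)^3 + 2*cos(t)^2 + 3*cos(t) + 6)^2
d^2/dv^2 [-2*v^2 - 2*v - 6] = -4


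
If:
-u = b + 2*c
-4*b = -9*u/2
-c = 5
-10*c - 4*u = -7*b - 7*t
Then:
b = 90/17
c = -5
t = -1160/119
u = 80/17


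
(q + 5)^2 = q^2 + 10*q + 25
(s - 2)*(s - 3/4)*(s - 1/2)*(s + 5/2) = s^4 - 3*s^3/4 - 21*s^2/4 + 103*s/16 - 15/8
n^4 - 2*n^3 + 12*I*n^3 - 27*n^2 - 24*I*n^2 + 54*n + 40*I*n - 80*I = (n - 2)*(n - I)*(n + 5*I)*(n + 8*I)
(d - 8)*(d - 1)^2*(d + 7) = d^4 - 3*d^3 - 53*d^2 + 111*d - 56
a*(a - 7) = a^2 - 7*a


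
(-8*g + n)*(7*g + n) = -56*g^2 - g*n + n^2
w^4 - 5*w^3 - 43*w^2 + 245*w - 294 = (w - 7)*(w - 3)*(w - 2)*(w + 7)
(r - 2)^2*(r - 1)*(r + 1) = r^4 - 4*r^3 + 3*r^2 + 4*r - 4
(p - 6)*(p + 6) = p^2 - 36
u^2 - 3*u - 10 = (u - 5)*(u + 2)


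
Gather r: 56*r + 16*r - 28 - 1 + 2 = 72*r - 27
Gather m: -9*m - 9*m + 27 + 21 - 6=42 - 18*m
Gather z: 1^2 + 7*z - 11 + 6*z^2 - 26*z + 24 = 6*z^2 - 19*z + 14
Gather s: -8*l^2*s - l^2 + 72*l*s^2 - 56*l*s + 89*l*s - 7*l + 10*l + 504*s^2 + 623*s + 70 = -l^2 + 3*l + s^2*(72*l + 504) + s*(-8*l^2 + 33*l + 623) + 70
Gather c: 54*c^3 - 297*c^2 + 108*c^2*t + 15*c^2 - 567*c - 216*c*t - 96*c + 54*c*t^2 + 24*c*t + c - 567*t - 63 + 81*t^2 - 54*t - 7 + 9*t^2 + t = 54*c^3 + c^2*(108*t - 282) + c*(54*t^2 - 192*t - 662) + 90*t^2 - 620*t - 70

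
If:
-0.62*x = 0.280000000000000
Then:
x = -0.45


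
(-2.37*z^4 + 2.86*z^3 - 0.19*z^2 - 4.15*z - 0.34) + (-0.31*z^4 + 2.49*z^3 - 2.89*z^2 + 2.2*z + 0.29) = -2.68*z^4 + 5.35*z^3 - 3.08*z^2 - 1.95*z - 0.05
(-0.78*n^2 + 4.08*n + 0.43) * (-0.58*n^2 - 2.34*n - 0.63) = 0.4524*n^4 - 0.5412*n^3 - 9.3052*n^2 - 3.5766*n - 0.2709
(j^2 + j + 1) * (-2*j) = -2*j^3 - 2*j^2 - 2*j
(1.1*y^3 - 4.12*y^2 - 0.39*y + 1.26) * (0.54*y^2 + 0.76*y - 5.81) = 0.594*y^5 - 1.3888*y^4 - 9.7328*y^3 + 24.3212*y^2 + 3.2235*y - 7.3206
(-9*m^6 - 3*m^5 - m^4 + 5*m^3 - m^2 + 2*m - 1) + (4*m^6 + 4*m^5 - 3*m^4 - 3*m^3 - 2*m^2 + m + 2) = -5*m^6 + m^5 - 4*m^4 + 2*m^3 - 3*m^2 + 3*m + 1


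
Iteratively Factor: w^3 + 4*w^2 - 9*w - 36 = (w + 3)*(w^2 + w - 12) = (w - 3)*(w + 3)*(w + 4)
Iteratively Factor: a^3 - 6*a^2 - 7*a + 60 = (a - 5)*(a^2 - a - 12) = (a - 5)*(a - 4)*(a + 3)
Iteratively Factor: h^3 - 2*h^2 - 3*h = (h + 1)*(h^2 - 3*h) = h*(h + 1)*(h - 3)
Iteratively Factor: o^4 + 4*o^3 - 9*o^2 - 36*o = (o + 3)*(o^3 + o^2 - 12*o) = (o + 3)*(o + 4)*(o^2 - 3*o) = (o - 3)*(o + 3)*(o + 4)*(o)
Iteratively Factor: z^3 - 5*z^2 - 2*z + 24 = (z - 3)*(z^2 - 2*z - 8) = (z - 4)*(z - 3)*(z + 2)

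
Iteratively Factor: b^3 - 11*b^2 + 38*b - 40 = (b - 2)*(b^2 - 9*b + 20) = (b - 4)*(b - 2)*(b - 5)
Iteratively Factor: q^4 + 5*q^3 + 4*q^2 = (q)*(q^3 + 5*q^2 + 4*q) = q^2*(q^2 + 5*q + 4) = q^2*(q + 4)*(q + 1)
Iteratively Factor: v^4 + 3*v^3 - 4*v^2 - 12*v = (v - 2)*(v^3 + 5*v^2 + 6*v) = (v - 2)*(v + 2)*(v^2 + 3*v) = (v - 2)*(v + 2)*(v + 3)*(v)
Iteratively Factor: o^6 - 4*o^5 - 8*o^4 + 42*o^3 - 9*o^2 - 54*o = (o + 1)*(o^5 - 5*o^4 - 3*o^3 + 45*o^2 - 54*o) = (o - 2)*(o + 1)*(o^4 - 3*o^3 - 9*o^2 + 27*o) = (o - 3)*(o - 2)*(o + 1)*(o^3 - 9*o) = (o - 3)*(o - 2)*(o + 1)*(o + 3)*(o^2 - 3*o) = o*(o - 3)*(o - 2)*(o + 1)*(o + 3)*(o - 3)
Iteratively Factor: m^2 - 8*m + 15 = (m - 5)*(m - 3)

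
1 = 1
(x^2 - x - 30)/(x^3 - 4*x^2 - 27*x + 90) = 1/(x - 3)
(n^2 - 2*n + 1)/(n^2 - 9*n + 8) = (n - 1)/(n - 8)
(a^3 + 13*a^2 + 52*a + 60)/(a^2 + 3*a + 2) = (a^2 + 11*a + 30)/(a + 1)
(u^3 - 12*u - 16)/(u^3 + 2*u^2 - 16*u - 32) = (u + 2)/(u + 4)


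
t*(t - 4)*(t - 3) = t^3 - 7*t^2 + 12*t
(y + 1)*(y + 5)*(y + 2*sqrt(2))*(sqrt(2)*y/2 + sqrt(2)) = sqrt(2)*y^4/2 + 2*y^3 + 4*sqrt(2)*y^3 + 17*sqrt(2)*y^2/2 + 16*y^2 + 5*sqrt(2)*y + 34*y + 20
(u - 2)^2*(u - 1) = u^3 - 5*u^2 + 8*u - 4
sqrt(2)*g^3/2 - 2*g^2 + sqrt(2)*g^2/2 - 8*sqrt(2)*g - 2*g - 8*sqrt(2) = (g - 4*sqrt(2))*(g + 2*sqrt(2))*(sqrt(2)*g/2 + sqrt(2)/2)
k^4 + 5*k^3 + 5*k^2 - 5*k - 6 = (k - 1)*(k + 1)*(k + 2)*(k + 3)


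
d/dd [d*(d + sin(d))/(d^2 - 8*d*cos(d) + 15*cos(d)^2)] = (-d*(d + sin(d))*(8*d*sin(d) + 2*d - 15*sin(2*d) - 8*cos(d)) + (d^2 - 8*d*cos(d) + 15*cos(d)^2)*(d*(cos(d) + 1) + d + sin(d)))/((d - 5*cos(d))^2*(d - 3*cos(d))^2)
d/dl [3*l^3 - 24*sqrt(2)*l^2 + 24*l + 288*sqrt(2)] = 9*l^2 - 48*sqrt(2)*l + 24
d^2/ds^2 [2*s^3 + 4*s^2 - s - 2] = 12*s + 8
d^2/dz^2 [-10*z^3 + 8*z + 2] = -60*z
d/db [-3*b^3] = -9*b^2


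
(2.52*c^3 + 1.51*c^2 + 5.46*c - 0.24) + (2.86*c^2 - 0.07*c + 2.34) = 2.52*c^3 + 4.37*c^2 + 5.39*c + 2.1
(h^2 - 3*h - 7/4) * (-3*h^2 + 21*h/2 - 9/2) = -3*h^4 + 39*h^3/2 - 123*h^2/4 - 39*h/8 + 63/8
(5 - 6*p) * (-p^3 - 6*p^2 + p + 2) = 6*p^4 + 31*p^3 - 36*p^2 - 7*p + 10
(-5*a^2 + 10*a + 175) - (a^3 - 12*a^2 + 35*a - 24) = -a^3 + 7*a^2 - 25*a + 199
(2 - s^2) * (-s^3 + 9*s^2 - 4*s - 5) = s^5 - 9*s^4 + 2*s^3 + 23*s^2 - 8*s - 10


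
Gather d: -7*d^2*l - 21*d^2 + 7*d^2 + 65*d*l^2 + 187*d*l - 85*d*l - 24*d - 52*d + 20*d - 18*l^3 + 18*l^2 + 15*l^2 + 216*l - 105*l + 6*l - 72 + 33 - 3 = d^2*(-7*l - 14) + d*(65*l^2 + 102*l - 56) - 18*l^3 + 33*l^2 + 117*l - 42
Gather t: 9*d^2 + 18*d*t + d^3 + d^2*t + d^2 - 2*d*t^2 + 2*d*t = d^3 + 10*d^2 - 2*d*t^2 + t*(d^2 + 20*d)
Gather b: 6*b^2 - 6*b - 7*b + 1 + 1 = 6*b^2 - 13*b + 2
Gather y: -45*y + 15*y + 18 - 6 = 12 - 30*y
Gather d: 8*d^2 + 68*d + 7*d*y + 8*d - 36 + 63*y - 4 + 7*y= 8*d^2 + d*(7*y + 76) + 70*y - 40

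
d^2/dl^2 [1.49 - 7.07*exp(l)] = -7.07*exp(l)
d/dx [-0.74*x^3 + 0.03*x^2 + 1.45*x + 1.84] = -2.22*x^2 + 0.06*x + 1.45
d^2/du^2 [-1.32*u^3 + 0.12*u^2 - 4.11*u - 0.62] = 0.24 - 7.92*u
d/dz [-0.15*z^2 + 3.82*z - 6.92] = 3.82 - 0.3*z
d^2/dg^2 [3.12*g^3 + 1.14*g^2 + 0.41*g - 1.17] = 18.72*g + 2.28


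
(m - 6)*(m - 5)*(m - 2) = m^3 - 13*m^2 + 52*m - 60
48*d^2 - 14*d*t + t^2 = (-8*d + t)*(-6*d + t)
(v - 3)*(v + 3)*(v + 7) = v^3 + 7*v^2 - 9*v - 63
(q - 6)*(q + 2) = q^2 - 4*q - 12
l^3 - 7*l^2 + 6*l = l*(l - 6)*(l - 1)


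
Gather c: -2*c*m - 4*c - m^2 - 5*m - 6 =c*(-2*m - 4) - m^2 - 5*m - 6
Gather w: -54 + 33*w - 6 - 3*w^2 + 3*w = -3*w^2 + 36*w - 60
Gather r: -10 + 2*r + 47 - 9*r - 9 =28 - 7*r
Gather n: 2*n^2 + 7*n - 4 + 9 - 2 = 2*n^2 + 7*n + 3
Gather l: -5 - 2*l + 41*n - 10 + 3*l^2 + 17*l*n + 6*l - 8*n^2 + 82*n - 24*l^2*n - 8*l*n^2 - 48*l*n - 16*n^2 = l^2*(3 - 24*n) + l*(-8*n^2 - 31*n + 4) - 24*n^2 + 123*n - 15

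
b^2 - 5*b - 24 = (b - 8)*(b + 3)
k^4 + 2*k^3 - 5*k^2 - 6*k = k*(k - 2)*(k + 1)*(k + 3)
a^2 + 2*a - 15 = (a - 3)*(a + 5)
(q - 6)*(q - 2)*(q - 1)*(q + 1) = q^4 - 8*q^3 + 11*q^2 + 8*q - 12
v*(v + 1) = v^2 + v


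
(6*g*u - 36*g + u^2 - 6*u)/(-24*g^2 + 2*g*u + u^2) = (u - 6)/(-4*g + u)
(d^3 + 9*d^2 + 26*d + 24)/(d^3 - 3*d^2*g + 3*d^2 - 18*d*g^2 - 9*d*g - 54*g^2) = (d^2 + 6*d + 8)/(d^2 - 3*d*g - 18*g^2)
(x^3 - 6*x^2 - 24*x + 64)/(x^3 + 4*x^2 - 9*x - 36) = (x^2 - 10*x + 16)/(x^2 - 9)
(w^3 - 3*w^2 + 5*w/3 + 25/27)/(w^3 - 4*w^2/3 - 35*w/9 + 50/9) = (w + 1/3)/(w + 2)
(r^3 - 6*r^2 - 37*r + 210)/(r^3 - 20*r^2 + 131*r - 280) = (r + 6)/(r - 8)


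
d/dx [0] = 0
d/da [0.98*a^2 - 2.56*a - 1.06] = 1.96*a - 2.56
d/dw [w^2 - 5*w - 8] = 2*w - 5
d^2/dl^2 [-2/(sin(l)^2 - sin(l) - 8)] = 2*(-4*sin(l)^4 + 3*sin(l)^3 - 27*sin(l)^2 + 2*sin(l) + 18)/(sin(l) + cos(l)^2 + 7)^3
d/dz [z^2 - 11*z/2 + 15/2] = 2*z - 11/2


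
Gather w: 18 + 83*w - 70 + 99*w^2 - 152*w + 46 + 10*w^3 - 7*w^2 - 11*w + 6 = 10*w^3 + 92*w^2 - 80*w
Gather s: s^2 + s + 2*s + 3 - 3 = s^2 + 3*s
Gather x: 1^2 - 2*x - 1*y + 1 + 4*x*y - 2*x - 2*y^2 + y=x*(4*y - 4) - 2*y^2 + 2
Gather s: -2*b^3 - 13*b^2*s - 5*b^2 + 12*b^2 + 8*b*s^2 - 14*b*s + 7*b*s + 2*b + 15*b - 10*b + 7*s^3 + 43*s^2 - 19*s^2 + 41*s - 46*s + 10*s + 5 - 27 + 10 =-2*b^3 + 7*b^2 + 7*b + 7*s^3 + s^2*(8*b + 24) + s*(-13*b^2 - 7*b + 5) - 12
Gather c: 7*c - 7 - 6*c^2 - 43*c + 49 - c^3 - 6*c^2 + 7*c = -c^3 - 12*c^2 - 29*c + 42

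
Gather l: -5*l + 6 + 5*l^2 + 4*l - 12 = 5*l^2 - l - 6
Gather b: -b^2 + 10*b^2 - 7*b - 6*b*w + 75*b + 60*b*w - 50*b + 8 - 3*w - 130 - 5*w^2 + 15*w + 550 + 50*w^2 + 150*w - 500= 9*b^2 + b*(54*w + 18) + 45*w^2 + 162*w - 72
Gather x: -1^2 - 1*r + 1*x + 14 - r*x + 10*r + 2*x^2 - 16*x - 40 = 9*r + 2*x^2 + x*(-r - 15) - 27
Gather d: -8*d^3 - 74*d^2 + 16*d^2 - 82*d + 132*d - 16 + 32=-8*d^3 - 58*d^2 + 50*d + 16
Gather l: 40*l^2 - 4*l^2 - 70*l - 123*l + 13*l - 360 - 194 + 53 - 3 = 36*l^2 - 180*l - 504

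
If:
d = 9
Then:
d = 9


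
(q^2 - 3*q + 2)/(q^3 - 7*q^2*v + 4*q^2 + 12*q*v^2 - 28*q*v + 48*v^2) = (q^2 - 3*q + 2)/(q^3 - 7*q^2*v + 4*q^2 + 12*q*v^2 - 28*q*v + 48*v^2)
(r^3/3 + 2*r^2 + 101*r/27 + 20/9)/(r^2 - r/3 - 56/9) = (9*r^3 + 54*r^2 + 101*r + 60)/(3*(9*r^2 - 3*r - 56))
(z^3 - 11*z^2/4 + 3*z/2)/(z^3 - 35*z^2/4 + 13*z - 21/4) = z*(z - 2)/(z^2 - 8*z + 7)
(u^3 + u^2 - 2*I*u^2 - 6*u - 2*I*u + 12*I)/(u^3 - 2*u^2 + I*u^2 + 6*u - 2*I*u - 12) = (u + 3)/(u + 3*I)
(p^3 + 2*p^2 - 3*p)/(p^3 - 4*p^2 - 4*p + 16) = p*(p^2 + 2*p - 3)/(p^3 - 4*p^2 - 4*p + 16)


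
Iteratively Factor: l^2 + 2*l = (l + 2)*(l)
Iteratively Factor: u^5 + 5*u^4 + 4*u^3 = (u + 4)*(u^4 + u^3) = u*(u + 4)*(u^3 + u^2) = u^2*(u + 4)*(u^2 + u) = u^2*(u + 1)*(u + 4)*(u)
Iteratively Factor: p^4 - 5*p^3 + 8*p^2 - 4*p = (p - 2)*(p^3 - 3*p^2 + 2*p) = (p - 2)^2*(p^2 - p) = (p - 2)^2*(p - 1)*(p)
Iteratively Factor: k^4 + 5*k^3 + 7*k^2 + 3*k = (k + 1)*(k^3 + 4*k^2 + 3*k) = (k + 1)^2*(k^2 + 3*k) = k*(k + 1)^2*(k + 3)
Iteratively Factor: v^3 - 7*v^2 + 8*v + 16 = (v - 4)*(v^2 - 3*v - 4) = (v - 4)^2*(v + 1)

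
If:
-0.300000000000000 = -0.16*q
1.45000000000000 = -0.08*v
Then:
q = 1.88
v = -18.12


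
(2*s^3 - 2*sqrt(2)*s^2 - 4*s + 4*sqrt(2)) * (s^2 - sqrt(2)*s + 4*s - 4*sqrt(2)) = 2*s^5 - 4*sqrt(2)*s^4 + 8*s^4 - 16*sqrt(2)*s^3 + 8*sqrt(2)*s^2 - 8*s + 32*sqrt(2)*s - 32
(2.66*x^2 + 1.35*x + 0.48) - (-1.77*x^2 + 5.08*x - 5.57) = 4.43*x^2 - 3.73*x + 6.05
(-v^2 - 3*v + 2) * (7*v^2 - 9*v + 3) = -7*v^4 - 12*v^3 + 38*v^2 - 27*v + 6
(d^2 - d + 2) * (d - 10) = d^3 - 11*d^2 + 12*d - 20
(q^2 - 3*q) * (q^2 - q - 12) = q^4 - 4*q^3 - 9*q^2 + 36*q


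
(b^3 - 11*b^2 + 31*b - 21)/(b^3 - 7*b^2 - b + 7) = (b - 3)/(b + 1)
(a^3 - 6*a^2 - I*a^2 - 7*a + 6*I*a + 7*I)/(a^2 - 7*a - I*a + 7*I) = a + 1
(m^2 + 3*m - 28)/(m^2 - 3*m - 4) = (m + 7)/(m + 1)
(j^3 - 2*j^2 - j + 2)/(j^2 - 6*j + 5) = (j^2 - j - 2)/(j - 5)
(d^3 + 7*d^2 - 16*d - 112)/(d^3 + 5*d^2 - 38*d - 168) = (d - 4)/(d - 6)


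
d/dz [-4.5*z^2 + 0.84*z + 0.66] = 0.84 - 9.0*z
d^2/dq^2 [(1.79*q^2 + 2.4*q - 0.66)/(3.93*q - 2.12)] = (-1.4210854715202e-14*q^2 + 7.105427357601e-15*q + 35.694364)/(60.698457*q^3 - 98.229564*q^2 + 52.988976*q - 9.528128)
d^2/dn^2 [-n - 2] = 0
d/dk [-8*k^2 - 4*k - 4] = -16*k - 4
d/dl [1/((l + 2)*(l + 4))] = 2*(-l - 3)/(l^4 + 12*l^3 + 52*l^2 + 96*l + 64)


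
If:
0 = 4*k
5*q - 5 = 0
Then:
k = 0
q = 1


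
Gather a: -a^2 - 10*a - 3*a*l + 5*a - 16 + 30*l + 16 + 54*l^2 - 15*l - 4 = -a^2 + a*(-3*l - 5) + 54*l^2 + 15*l - 4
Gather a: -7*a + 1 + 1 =2 - 7*a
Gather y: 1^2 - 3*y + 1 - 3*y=2 - 6*y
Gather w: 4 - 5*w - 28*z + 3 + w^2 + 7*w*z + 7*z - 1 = w^2 + w*(7*z - 5) - 21*z + 6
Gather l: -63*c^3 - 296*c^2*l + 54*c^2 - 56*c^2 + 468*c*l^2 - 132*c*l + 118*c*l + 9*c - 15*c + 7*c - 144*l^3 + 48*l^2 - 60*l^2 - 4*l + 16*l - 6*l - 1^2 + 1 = -63*c^3 - 2*c^2 + c - 144*l^3 + l^2*(468*c - 12) + l*(-296*c^2 - 14*c + 6)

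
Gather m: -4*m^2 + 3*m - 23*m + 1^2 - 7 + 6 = -4*m^2 - 20*m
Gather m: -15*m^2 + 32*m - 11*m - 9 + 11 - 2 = -15*m^2 + 21*m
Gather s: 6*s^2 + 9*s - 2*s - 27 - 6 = 6*s^2 + 7*s - 33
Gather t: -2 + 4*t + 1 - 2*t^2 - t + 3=-2*t^2 + 3*t + 2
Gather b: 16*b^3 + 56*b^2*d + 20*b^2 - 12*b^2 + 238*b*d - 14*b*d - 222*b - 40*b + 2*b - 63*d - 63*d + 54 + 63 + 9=16*b^3 + b^2*(56*d + 8) + b*(224*d - 260) - 126*d + 126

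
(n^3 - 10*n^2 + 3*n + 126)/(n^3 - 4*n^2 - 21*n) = (n - 6)/n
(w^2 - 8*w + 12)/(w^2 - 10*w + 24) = (w - 2)/(w - 4)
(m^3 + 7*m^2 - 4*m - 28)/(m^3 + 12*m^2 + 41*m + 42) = (m - 2)/(m + 3)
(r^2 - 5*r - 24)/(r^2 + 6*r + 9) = (r - 8)/(r + 3)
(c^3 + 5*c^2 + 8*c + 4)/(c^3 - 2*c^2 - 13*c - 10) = (c + 2)/(c - 5)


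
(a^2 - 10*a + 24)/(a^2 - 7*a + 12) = (a - 6)/(a - 3)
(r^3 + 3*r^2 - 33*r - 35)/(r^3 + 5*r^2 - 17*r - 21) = (r - 5)/(r - 3)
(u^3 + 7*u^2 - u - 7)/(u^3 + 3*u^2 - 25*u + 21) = (u + 1)/(u - 3)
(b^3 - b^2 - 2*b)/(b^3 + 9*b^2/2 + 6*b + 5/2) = 2*b*(b - 2)/(2*b^2 + 7*b + 5)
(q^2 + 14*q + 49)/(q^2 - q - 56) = (q + 7)/(q - 8)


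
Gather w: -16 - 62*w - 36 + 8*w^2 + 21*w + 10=8*w^2 - 41*w - 42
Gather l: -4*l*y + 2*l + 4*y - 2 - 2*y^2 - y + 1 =l*(2 - 4*y) - 2*y^2 + 3*y - 1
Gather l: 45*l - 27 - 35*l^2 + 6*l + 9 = -35*l^2 + 51*l - 18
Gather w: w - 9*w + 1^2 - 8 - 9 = -8*w - 16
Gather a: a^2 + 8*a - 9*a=a^2 - a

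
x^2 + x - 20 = (x - 4)*(x + 5)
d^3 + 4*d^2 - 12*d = d*(d - 2)*(d + 6)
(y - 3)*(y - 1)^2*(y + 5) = y^4 - 18*y^2 + 32*y - 15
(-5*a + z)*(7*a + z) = -35*a^2 + 2*a*z + z^2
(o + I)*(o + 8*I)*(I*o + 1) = I*o^3 - 8*o^2 + I*o - 8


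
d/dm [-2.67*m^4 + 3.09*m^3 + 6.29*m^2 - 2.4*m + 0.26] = -10.68*m^3 + 9.27*m^2 + 12.58*m - 2.4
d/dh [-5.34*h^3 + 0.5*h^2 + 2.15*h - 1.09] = -16.02*h^2 + 1.0*h + 2.15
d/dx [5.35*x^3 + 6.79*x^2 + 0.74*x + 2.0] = 16.05*x^2 + 13.58*x + 0.74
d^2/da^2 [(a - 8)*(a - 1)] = 2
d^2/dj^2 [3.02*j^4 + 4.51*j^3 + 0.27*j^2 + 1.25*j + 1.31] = 36.24*j^2 + 27.06*j + 0.54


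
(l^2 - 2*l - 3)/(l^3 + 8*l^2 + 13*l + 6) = (l - 3)/(l^2 + 7*l + 6)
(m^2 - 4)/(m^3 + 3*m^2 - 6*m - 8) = (m + 2)/(m^2 + 5*m + 4)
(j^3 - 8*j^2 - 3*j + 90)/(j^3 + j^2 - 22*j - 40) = (j^2 - 3*j - 18)/(j^2 + 6*j + 8)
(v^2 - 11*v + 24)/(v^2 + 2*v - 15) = (v - 8)/(v + 5)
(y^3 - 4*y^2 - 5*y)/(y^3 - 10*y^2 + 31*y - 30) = y*(y + 1)/(y^2 - 5*y + 6)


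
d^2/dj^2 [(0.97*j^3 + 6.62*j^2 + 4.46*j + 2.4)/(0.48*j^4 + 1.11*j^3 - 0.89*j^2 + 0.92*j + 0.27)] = (0.446975999999998*j^9 + 9.151488*j^8 + 35.980128*j^7 + 66.968538*j^6 + 15.859548*j^5 - 85.8654*j^4 - 62.126978*j^3 + 17.3295*j^2 - 9.251694*j + 3.965628)/(0.110592*j^12 + 0.767232*j^11 + 1.159056*j^10 - 0.841617*j^9 + 0.978596999999999*j^8 + 4.543281*j^7 - 4.633424*j^6 + 4.119702*j^5 + 0.141033*j^4 - 0.305011*j^3 + 0.490941*j^2 + 0.201204*j + 0.019683)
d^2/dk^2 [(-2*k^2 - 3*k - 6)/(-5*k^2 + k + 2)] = 34*(5*k^3 + 30*k^2 + 4)/(125*k^6 - 75*k^5 - 135*k^4 + 59*k^3 + 54*k^2 - 12*k - 8)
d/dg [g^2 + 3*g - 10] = 2*g + 3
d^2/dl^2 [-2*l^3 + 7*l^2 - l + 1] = 14 - 12*l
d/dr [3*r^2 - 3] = 6*r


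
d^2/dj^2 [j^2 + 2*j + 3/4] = 2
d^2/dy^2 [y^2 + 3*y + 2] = 2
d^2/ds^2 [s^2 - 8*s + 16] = 2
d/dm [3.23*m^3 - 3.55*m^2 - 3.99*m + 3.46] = 9.69*m^2 - 7.1*m - 3.99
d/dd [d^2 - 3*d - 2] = 2*d - 3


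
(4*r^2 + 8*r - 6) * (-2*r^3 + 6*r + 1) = -8*r^5 - 16*r^4 + 36*r^3 + 52*r^2 - 28*r - 6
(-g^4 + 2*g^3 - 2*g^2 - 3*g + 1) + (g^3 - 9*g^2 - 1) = -g^4 + 3*g^3 - 11*g^2 - 3*g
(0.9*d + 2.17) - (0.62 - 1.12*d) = 2.02*d + 1.55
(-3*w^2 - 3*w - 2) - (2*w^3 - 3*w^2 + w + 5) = -2*w^3 - 4*w - 7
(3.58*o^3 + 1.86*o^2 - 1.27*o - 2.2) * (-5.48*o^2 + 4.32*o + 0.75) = -19.6184*o^5 + 5.2728*o^4 + 17.6798*o^3 + 7.9646*o^2 - 10.4565*o - 1.65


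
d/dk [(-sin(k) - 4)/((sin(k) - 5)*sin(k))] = (cos(k) + 8/tan(k) - 20*cos(k)/sin(k)^2)/(sin(k) - 5)^2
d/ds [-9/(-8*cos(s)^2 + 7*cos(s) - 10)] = 9*(16*cos(s) - 7)*sin(s)/(8*cos(s)^2 - 7*cos(s) + 10)^2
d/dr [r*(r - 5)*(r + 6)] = 3*r^2 + 2*r - 30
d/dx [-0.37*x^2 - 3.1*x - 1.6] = -0.74*x - 3.1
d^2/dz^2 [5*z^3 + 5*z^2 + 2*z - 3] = 30*z + 10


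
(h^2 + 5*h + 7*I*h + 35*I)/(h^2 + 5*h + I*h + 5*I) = (h + 7*I)/(h + I)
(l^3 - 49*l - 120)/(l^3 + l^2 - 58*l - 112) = (l^2 + 8*l + 15)/(l^2 + 9*l + 14)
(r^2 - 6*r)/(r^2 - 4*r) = (r - 6)/(r - 4)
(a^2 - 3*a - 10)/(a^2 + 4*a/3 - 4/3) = 3*(a - 5)/(3*a - 2)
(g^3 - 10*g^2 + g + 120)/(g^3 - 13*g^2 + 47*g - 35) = (g^2 - 5*g - 24)/(g^2 - 8*g + 7)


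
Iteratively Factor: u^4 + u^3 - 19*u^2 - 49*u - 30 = (u + 1)*(u^3 - 19*u - 30) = (u + 1)*(u + 2)*(u^2 - 2*u - 15) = (u + 1)*(u + 2)*(u + 3)*(u - 5)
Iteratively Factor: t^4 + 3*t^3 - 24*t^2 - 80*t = (t - 5)*(t^3 + 8*t^2 + 16*t) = (t - 5)*(t + 4)*(t^2 + 4*t) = t*(t - 5)*(t + 4)*(t + 4)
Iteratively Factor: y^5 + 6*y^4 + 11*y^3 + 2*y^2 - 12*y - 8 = (y + 1)*(y^4 + 5*y^3 + 6*y^2 - 4*y - 8) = (y - 1)*(y + 1)*(y^3 + 6*y^2 + 12*y + 8) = (y - 1)*(y + 1)*(y + 2)*(y^2 + 4*y + 4) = (y - 1)*(y + 1)*(y + 2)^2*(y + 2)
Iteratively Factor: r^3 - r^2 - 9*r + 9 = (r + 3)*(r^2 - 4*r + 3) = (r - 1)*(r + 3)*(r - 3)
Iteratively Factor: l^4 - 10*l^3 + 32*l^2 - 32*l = (l - 4)*(l^3 - 6*l^2 + 8*l) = (l - 4)^2*(l^2 - 2*l) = l*(l - 4)^2*(l - 2)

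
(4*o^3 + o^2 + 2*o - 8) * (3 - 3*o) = -12*o^4 + 9*o^3 - 3*o^2 + 30*o - 24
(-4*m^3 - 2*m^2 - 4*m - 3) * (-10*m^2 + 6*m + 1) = 40*m^5 - 4*m^4 + 24*m^3 + 4*m^2 - 22*m - 3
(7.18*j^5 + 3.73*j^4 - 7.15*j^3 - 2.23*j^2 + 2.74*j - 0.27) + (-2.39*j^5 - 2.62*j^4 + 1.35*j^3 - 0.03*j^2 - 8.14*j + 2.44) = 4.79*j^5 + 1.11*j^4 - 5.8*j^3 - 2.26*j^2 - 5.4*j + 2.17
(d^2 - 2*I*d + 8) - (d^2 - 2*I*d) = 8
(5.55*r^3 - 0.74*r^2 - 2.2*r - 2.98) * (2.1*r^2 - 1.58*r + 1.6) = 11.655*r^5 - 10.323*r^4 + 5.4292*r^3 - 3.966*r^2 + 1.1884*r - 4.768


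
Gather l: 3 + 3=6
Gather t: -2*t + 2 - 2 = -2*t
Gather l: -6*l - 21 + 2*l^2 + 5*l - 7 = 2*l^2 - l - 28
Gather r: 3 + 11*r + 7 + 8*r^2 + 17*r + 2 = 8*r^2 + 28*r + 12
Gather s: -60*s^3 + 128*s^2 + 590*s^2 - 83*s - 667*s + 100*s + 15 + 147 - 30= -60*s^3 + 718*s^2 - 650*s + 132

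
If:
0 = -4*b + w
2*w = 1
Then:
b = 1/8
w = 1/2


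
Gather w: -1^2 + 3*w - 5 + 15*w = 18*w - 6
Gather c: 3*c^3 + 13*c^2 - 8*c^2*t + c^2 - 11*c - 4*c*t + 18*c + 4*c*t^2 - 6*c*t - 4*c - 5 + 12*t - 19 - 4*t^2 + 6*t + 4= 3*c^3 + c^2*(14 - 8*t) + c*(4*t^2 - 10*t + 3) - 4*t^2 + 18*t - 20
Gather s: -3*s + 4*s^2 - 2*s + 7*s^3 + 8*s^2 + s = 7*s^3 + 12*s^2 - 4*s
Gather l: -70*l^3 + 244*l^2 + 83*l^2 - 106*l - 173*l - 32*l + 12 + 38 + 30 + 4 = -70*l^3 + 327*l^2 - 311*l + 84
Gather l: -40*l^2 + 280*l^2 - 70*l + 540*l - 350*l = 240*l^2 + 120*l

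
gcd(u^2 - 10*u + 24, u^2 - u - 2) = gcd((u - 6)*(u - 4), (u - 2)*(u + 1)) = 1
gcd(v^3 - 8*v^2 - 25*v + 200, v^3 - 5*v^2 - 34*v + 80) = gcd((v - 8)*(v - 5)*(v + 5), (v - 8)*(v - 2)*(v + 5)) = v^2 - 3*v - 40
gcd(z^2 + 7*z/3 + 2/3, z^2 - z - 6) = z + 2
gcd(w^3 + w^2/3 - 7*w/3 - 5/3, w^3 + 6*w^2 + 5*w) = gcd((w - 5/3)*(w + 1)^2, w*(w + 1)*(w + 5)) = w + 1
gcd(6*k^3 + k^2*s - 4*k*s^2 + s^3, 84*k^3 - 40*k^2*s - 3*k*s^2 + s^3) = -2*k + s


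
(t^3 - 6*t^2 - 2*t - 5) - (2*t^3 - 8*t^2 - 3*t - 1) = -t^3 + 2*t^2 + t - 4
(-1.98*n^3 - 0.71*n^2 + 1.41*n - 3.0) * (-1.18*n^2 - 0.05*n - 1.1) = 2.3364*n^5 + 0.9368*n^4 + 0.5497*n^3 + 4.2505*n^2 - 1.401*n + 3.3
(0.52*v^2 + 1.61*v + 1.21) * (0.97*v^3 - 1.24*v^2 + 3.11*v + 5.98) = 0.5044*v^5 + 0.9169*v^4 + 0.7945*v^3 + 6.6163*v^2 + 13.3909*v + 7.2358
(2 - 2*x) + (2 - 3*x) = 4 - 5*x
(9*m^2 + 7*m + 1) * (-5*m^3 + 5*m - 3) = -45*m^5 - 35*m^4 + 40*m^3 + 8*m^2 - 16*m - 3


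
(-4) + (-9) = -13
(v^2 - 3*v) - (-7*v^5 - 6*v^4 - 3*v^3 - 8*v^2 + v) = 7*v^5 + 6*v^4 + 3*v^3 + 9*v^2 - 4*v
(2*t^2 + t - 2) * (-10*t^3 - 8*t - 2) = -20*t^5 - 10*t^4 + 4*t^3 - 12*t^2 + 14*t + 4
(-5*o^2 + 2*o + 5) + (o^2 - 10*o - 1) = -4*o^2 - 8*o + 4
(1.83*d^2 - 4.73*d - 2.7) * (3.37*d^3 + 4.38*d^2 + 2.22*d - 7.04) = 6.1671*d^5 - 7.9247*d^4 - 25.7538*d^3 - 35.2098*d^2 + 27.3052*d + 19.008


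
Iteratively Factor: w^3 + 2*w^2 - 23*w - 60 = (w - 5)*(w^2 + 7*w + 12) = (w - 5)*(w + 4)*(w + 3)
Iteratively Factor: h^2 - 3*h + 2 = (h - 1)*(h - 2)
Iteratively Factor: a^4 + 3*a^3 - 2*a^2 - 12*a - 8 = (a + 2)*(a^3 + a^2 - 4*a - 4) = (a - 2)*(a + 2)*(a^2 + 3*a + 2) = (a - 2)*(a + 1)*(a + 2)*(a + 2)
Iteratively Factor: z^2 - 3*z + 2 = (z - 2)*(z - 1)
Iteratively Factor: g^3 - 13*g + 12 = (g - 1)*(g^2 + g - 12) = (g - 1)*(g + 4)*(g - 3)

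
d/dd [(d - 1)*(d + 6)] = 2*d + 5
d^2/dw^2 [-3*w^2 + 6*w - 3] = -6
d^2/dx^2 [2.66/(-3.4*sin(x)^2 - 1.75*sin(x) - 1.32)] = (122.9984*sin(x)^4 + 47.481*sin(x)^3 - 224.10367*sin(x)^2 - 101.1066*sin(x) + 7.58366000000001)/(3.4*sin(x)^2 + 1.75*sin(x) + 1.32)^3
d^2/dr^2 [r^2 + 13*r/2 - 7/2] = 2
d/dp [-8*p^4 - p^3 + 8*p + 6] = -32*p^3 - 3*p^2 + 8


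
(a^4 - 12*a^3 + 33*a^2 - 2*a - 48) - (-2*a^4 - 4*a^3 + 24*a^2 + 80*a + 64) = 3*a^4 - 8*a^3 + 9*a^2 - 82*a - 112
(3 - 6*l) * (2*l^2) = -12*l^3 + 6*l^2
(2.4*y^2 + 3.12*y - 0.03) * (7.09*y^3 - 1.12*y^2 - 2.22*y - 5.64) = 17.016*y^5 + 19.4328*y^4 - 9.0351*y^3 - 20.4288*y^2 - 17.5302*y + 0.1692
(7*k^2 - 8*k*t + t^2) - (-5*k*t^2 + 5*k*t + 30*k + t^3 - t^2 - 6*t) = 7*k^2 + 5*k*t^2 - 13*k*t - 30*k - t^3 + 2*t^2 + 6*t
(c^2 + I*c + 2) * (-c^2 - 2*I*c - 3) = -c^4 - 3*I*c^3 - 3*c^2 - 7*I*c - 6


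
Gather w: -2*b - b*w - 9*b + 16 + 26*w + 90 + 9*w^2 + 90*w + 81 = -11*b + 9*w^2 + w*(116 - b) + 187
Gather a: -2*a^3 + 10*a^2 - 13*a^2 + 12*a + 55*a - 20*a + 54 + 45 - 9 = -2*a^3 - 3*a^2 + 47*a + 90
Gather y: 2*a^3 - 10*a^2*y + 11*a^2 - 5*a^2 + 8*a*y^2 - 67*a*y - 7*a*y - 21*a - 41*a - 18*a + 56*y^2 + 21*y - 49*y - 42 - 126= 2*a^3 + 6*a^2 - 80*a + y^2*(8*a + 56) + y*(-10*a^2 - 74*a - 28) - 168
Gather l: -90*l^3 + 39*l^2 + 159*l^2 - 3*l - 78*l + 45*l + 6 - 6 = -90*l^3 + 198*l^2 - 36*l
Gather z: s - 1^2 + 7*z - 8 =s + 7*z - 9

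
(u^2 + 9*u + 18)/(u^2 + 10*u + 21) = (u + 6)/(u + 7)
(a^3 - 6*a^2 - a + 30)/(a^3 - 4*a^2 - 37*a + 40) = (a^3 - 6*a^2 - a + 30)/(a^3 - 4*a^2 - 37*a + 40)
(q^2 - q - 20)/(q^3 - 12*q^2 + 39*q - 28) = (q^2 - q - 20)/(q^3 - 12*q^2 + 39*q - 28)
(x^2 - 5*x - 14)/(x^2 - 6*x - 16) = (x - 7)/(x - 8)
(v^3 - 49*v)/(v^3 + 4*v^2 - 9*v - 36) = v*(v^2 - 49)/(v^3 + 4*v^2 - 9*v - 36)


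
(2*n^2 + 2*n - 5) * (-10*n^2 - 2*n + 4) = -20*n^4 - 24*n^3 + 54*n^2 + 18*n - 20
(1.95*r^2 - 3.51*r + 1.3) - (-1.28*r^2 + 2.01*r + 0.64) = 3.23*r^2 - 5.52*r + 0.66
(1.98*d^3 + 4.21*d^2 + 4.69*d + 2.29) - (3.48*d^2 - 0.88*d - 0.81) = 1.98*d^3 + 0.73*d^2 + 5.57*d + 3.1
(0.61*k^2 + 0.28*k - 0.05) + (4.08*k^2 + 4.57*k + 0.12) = 4.69*k^2 + 4.85*k + 0.07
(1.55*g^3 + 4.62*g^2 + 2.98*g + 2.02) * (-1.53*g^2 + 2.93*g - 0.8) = -2.3715*g^5 - 2.5271*g^4 + 7.7372*g^3 + 1.9448*g^2 + 3.5346*g - 1.616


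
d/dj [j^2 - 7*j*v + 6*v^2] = 2*j - 7*v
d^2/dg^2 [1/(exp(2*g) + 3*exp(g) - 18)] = (2*(2*exp(g) + 3)^2*exp(g) - (4*exp(g) + 3)*(exp(2*g) + 3*exp(g) - 18))*exp(g)/(exp(2*g) + 3*exp(g) - 18)^3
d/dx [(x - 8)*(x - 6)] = 2*x - 14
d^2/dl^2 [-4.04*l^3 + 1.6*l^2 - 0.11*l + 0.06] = 3.2 - 24.24*l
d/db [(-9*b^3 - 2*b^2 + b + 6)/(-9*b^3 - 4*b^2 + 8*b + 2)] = 2*(9*b^4 - 63*b^3 + 48*b^2 + 20*b - 23)/(81*b^6 + 72*b^5 - 128*b^4 - 100*b^3 + 48*b^2 + 32*b + 4)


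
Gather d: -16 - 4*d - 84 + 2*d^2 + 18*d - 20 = 2*d^2 + 14*d - 120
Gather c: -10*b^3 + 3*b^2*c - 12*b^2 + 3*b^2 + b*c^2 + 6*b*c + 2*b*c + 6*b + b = -10*b^3 - 9*b^2 + b*c^2 + 7*b + c*(3*b^2 + 8*b)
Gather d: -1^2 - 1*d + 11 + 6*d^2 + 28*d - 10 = 6*d^2 + 27*d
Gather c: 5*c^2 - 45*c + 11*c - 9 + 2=5*c^2 - 34*c - 7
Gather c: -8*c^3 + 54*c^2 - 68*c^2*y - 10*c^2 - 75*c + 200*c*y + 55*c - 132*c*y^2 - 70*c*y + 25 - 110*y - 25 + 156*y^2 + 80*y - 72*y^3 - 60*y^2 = -8*c^3 + c^2*(44 - 68*y) + c*(-132*y^2 + 130*y - 20) - 72*y^3 + 96*y^2 - 30*y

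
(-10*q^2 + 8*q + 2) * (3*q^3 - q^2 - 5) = -30*q^5 + 34*q^4 - 2*q^3 + 48*q^2 - 40*q - 10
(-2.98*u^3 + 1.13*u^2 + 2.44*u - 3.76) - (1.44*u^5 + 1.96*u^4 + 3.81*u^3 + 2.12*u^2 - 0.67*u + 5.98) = -1.44*u^5 - 1.96*u^4 - 6.79*u^3 - 0.99*u^2 + 3.11*u - 9.74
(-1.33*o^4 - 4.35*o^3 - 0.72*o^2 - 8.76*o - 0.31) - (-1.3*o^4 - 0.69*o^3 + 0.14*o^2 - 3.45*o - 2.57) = -0.03*o^4 - 3.66*o^3 - 0.86*o^2 - 5.31*o + 2.26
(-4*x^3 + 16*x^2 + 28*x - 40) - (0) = -4*x^3 + 16*x^2 + 28*x - 40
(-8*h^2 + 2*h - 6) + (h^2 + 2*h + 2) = -7*h^2 + 4*h - 4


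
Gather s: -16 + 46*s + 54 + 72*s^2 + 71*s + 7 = 72*s^2 + 117*s + 45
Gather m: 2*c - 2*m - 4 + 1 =2*c - 2*m - 3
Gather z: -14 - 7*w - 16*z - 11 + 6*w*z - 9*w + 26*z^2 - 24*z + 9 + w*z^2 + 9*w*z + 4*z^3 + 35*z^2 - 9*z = -16*w + 4*z^3 + z^2*(w + 61) + z*(15*w - 49) - 16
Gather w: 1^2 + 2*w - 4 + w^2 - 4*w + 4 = w^2 - 2*w + 1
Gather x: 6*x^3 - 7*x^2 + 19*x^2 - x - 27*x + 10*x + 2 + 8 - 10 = 6*x^3 + 12*x^2 - 18*x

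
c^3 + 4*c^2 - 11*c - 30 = (c - 3)*(c + 2)*(c + 5)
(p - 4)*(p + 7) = p^2 + 3*p - 28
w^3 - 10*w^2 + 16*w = w*(w - 8)*(w - 2)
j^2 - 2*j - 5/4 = (j - 5/2)*(j + 1/2)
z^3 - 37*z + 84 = (z - 4)*(z - 3)*(z + 7)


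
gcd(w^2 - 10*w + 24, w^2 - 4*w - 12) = w - 6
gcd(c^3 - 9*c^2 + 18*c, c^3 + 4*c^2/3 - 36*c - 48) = c - 6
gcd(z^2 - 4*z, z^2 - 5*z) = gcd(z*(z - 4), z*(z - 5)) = z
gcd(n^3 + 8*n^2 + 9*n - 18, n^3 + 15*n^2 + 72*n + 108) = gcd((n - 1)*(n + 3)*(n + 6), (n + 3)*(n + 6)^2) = n^2 + 9*n + 18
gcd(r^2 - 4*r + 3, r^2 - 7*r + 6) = r - 1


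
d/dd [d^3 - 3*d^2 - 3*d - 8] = 3*d^2 - 6*d - 3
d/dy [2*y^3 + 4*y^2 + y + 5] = 6*y^2 + 8*y + 1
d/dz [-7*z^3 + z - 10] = 1 - 21*z^2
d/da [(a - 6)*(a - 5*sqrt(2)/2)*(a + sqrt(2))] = 3*a^2 - 12*a - 3*sqrt(2)*a - 5 + 9*sqrt(2)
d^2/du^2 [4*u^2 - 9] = 8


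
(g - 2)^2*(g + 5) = g^3 + g^2 - 16*g + 20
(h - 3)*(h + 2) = h^2 - h - 6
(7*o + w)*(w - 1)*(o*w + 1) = 7*o^2*w^2 - 7*o^2*w + o*w^3 - o*w^2 + 7*o*w - 7*o + w^2 - w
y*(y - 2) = y^2 - 2*y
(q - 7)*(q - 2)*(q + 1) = q^3 - 8*q^2 + 5*q + 14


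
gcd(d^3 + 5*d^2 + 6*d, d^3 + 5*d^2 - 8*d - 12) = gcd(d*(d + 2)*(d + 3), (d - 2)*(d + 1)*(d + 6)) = 1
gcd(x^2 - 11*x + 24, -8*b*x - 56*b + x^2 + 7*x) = 1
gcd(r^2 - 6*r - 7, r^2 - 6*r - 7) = r^2 - 6*r - 7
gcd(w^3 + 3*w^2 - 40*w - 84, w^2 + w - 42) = w^2 + w - 42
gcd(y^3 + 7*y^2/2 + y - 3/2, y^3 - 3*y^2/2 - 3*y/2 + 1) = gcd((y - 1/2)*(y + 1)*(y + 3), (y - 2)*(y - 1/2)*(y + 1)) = y^2 + y/2 - 1/2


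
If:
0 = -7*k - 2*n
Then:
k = -2*n/7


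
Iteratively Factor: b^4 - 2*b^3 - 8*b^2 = (b)*(b^3 - 2*b^2 - 8*b) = b*(b + 2)*(b^2 - 4*b) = b*(b - 4)*(b + 2)*(b)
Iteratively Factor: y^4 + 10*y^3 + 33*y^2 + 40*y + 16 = (y + 1)*(y^3 + 9*y^2 + 24*y + 16) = (y + 1)^2*(y^2 + 8*y + 16) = (y + 1)^2*(y + 4)*(y + 4)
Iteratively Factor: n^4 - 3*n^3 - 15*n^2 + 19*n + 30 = (n - 5)*(n^3 + 2*n^2 - 5*n - 6) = (n - 5)*(n + 1)*(n^2 + n - 6) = (n - 5)*(n + 1)*(n + 3)*(n - 2)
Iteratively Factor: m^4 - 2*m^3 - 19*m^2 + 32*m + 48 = (m + 4)*(m^3 - 6*m^2 + 5*m + 12) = (m - 4)*(m + 4)*(m^2 - 2*m - 3) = (m - 4)*(m - 3)*(m + 4)*(m + 1)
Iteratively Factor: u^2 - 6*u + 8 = (u - 4)*(u - 2)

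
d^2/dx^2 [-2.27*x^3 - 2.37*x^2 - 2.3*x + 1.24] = -13.62*x - 4.74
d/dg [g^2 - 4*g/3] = 2*g - 4/3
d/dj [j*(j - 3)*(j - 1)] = 3*j^2 - 8*j + 3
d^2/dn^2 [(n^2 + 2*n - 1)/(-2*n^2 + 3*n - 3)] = 4*(-7*n^3 + 15*n^2 + 9*n - 12)/(8*n^6 - 36*n^5 + 90*n^4 - 135*n^3 + 135*n^2 - 81*n + 27)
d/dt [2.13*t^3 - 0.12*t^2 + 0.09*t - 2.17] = 6.39*t^2 - 0.24*t + 0.09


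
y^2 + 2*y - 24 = (y - 4)*(y + 6)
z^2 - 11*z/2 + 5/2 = (z - 5)*(z - 1/2)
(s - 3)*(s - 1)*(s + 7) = s^3 + 3*s^2 - 25*s + 21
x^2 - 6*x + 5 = (x - 5)*(x - 1)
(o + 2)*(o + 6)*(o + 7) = o^3 + 15*o^2 + 68*o + 84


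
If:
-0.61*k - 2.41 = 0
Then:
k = -3.95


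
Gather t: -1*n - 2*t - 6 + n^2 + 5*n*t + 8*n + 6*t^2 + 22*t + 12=n^2 + 7*n + 6*t^2 + t*(5*n + 20) + 6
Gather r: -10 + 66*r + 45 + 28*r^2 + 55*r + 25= 28*r^2 + 121*r + 60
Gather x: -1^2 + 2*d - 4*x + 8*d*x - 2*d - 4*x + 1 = x*(8*d - 8)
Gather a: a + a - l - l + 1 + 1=2*a - 2*l + 2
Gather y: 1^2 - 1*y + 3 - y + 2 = 6 - 2*y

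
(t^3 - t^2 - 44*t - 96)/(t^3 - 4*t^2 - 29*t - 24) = (t + 4)/(t + 1)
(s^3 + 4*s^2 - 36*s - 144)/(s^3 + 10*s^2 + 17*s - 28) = (s^2 - 36)/(s^2 + 6*s - 7)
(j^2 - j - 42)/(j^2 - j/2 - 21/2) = 2*(-j^2 + j + 42)/(-2*j^2 + j + 21)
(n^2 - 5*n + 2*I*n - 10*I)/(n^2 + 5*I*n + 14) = (n^2 + n*(-5 + 2*I) - 10*I)/(n^2 + 5*I*n + 14)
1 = 1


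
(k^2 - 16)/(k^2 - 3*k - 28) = (k - 4)/(k - 7)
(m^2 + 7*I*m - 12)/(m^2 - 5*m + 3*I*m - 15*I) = (m + 4*I)/(m - 5)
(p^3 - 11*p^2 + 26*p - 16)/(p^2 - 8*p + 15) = (p^3 - 11*p^2 + 26*p - 16)/(p^2 - 8*p + 15)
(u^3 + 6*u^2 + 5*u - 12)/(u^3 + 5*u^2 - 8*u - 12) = (u^3 + 6*u^2 + 5*u - 12)/(u^3 + 5*u^2 - 8*u - 12)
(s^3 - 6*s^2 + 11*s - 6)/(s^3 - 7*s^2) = (s^3 - 6*s^2 + 11*s - 6)/(s^2*(s - 7))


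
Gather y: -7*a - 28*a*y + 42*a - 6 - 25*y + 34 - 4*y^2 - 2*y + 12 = 35*a - 4*y^2 + y*(-28*a - 27) + 40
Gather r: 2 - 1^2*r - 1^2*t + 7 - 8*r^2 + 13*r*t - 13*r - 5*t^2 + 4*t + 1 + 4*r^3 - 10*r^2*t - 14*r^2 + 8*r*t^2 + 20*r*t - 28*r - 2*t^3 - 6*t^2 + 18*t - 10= 4*r^3 + r^2*(-10*t - 22) + r*(8*t^2 + 33*t - 42) - 2*t^3 - 11*t^2 + 21*t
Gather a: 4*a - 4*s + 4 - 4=4*a - 4*s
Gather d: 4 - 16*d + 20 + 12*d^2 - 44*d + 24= 12*d^2 - 60*d + 48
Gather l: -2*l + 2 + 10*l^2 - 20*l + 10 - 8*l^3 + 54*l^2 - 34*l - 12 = -8*l^3 + 64*l^2 - 56*l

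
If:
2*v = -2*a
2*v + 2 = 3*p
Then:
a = -v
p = 2*v/3 + 2/3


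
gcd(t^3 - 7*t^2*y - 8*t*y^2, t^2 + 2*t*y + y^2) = t + y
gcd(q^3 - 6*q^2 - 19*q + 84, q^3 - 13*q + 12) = q^2 + q - 12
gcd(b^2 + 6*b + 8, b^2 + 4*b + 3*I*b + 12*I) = b + 4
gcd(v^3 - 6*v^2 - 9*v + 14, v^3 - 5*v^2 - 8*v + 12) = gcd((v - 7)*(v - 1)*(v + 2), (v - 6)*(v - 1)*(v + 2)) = v^2 + v - 2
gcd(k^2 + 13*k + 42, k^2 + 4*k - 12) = k + 6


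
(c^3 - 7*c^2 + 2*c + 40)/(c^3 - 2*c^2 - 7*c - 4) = (c^2 - 3*c - 10)/(c^2 + 2*c + 1)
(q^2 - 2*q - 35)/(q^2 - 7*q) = (q + 5)/q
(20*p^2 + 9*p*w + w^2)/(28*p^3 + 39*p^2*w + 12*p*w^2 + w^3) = (5*p + w)/(7*p^2 + 8*p*w + w^2)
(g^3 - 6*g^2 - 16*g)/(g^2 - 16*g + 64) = g*(g + 2)/(g - 8)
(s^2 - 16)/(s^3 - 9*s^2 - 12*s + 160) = (s - 4)/(s^2 - 13*s + 40)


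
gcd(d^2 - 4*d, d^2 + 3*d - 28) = d - 4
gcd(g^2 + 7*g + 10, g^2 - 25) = g + 5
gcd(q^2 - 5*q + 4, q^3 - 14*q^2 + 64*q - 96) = q - 4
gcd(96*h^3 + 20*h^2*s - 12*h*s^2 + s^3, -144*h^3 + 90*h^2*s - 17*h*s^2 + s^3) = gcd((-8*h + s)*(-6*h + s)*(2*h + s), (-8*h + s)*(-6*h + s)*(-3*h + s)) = 48*h^2 - 14*h*s + s^2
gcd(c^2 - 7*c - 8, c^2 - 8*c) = c - 8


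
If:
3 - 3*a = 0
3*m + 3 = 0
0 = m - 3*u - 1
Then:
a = 1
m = -1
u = -2/3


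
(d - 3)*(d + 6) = d^2 + 3*d - 18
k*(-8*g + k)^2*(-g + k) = -64*g^3*k + 80*g^2*k^2 - 17*g*k^3 + k^4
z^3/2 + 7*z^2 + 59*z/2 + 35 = (z/2 + 1)*(z + 5)*(z + 7)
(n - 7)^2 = n^2 - 14*n + 49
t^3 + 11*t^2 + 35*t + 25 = (t + 1)*(t + 5)^2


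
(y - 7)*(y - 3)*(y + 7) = y^3 - 3*y^2 - 49*y + 147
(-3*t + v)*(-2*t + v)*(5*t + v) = 30*t^3 - 19*t^2*v + v^3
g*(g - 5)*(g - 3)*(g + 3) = g^4 - 5*g^3 - 9*g^2 + 45*g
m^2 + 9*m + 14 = (m + 2)*(m + 7)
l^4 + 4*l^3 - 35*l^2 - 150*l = l*(l - 6)*(l + 5)^2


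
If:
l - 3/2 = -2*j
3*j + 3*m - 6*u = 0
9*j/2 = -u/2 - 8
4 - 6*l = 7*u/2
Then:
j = -34/29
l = 223/58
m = -282/29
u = -158/29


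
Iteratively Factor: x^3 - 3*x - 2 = (x + 1)*(x^2 - x - 2) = (x - 2)*(x + 1)*(x + 1)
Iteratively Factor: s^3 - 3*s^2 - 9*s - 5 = (s - 5)*(s^2 + 2*s + 1) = (s - 5)*(s + 1)*(s + 1)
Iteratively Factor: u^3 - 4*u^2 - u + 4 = (u - 4)*(u^2 - 1) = (u - 4)*(u + 1)*(u - 1)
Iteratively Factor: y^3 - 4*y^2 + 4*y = (y - 2)*(y^2 - 2*y) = (y - 2)^2*(y)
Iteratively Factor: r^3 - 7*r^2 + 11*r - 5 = (r - 5)*(r^2 - 2*r + 1) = (r - 5)*(r - 1)*(r - 1)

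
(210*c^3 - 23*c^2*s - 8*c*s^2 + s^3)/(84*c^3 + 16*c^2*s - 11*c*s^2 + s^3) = (5*c + s)/(2*c + s)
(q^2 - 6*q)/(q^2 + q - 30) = q*(q - 6)/(q^2 + q - 30)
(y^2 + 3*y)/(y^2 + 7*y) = (y + 3)/(y + 7)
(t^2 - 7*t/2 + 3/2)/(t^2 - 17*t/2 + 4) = (t - 3)/(t - 8)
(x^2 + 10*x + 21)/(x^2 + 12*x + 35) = (x + 3)/(x + 5)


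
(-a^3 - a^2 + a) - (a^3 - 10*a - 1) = -2*a^3 - a^2 + 11*a + 1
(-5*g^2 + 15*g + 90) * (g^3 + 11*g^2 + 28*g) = -5*g^5 - 40*g^4 + 115*g^3 + 1410*g^2 + 2520*g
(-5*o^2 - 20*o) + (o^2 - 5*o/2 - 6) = -4*o^2 - 45*o/2 - 6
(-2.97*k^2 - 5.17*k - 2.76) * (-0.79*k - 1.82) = 2.3463*k^3 + 9.4897*k^2 + 11.5898*k + 5.0232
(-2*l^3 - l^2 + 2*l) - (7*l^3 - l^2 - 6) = -9*l^3 + 2*l + 6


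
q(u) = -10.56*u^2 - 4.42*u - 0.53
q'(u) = -21.12*u - 4.42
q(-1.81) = -27.13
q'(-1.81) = 33.81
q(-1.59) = -20.20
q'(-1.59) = 29.16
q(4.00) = -187.17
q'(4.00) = -88.90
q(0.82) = -11.25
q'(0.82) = -21.74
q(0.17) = -1.59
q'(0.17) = -8.01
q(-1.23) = -11.07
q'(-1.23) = 21.56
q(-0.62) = -1.85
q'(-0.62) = 8.67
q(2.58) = -82.23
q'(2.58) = -58.91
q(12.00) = -1574.21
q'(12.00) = -257.86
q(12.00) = -1574.21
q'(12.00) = -257.86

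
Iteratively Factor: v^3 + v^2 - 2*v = (v - 1)*(v^2 + 2*v) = (v - 1)*(v + 2)*(v)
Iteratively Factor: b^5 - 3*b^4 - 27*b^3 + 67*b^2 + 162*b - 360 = (b - 2)*(b^4 - b^3 - 29*b^2 + 9*b + 180) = (b - 2)*(b + 3)*(b^3 - 4*b^2 - 17*b + 60) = (b - 2)*(b + 3)*(b + 4)*(b^2 - 8*b + 15) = (b - 3)*(b - 2)*(b + 3)*(b + 4)*(b - 5)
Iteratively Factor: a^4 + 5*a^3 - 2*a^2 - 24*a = (a - 2)*(a^3 + 7*a^2 + 12*a) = (a - 2)*(a + 3)*(a^2 + 4*a) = a*(a - 2)*(a + 3)*(a + 4)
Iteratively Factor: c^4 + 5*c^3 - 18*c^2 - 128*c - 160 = (c - 5)*(c^3 + 10*c^2 + 32*c + 32) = (c - 5)*(c + 4)*(c^2 + 6*c + 8) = (c - 5)*(c + 2)*(c + 4)*(c + 4)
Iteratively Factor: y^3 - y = (y + 1)*(y^2 - y) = (y - 1)*(y + 1)*(y)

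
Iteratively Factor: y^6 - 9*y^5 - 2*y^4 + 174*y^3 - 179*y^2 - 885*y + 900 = (y + 3)*(y^5 - 12*y^4 + 34*y^3 + 72*y^2 - 395*y + 300) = (y - 4)*(y + 3)*(y^4 - 8*y^3 + 2*y^2 + 80*y - 75) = (y - 5)*(y - 4)*(y + 3)*(y^3 - 3*y^2 - 13*y + 15) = (y - 5)^2*(y - 4)*(y + 3)*(y^2 + 2*y - 3) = (y - 5)^2*(y - 4)*(y - 1)*(y + 3)*(y + 3)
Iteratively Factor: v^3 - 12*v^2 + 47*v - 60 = (v - 3)*(v^2 - 9*v + 20) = (v - 4)*(v - 3)*(v - 5)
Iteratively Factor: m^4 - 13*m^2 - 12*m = (m + 3)*(m^3 - 3*m^2 - 4*m) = (m + 1)*(m + 3)*(m^2 - 4*m) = (m - 4)*(m + 1)*(m + 3)*(m)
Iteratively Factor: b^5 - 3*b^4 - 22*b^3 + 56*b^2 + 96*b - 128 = (b + 4)*(b^4 - 7*b^3 + 6*b^2 + 32*b - 32) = (b - 4)*(b + 4)*(b^3 - 3*b^2 - 6*b + 8) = (b - 4)*(b - 1)*(b + 4)*(b^2 - 2*b - 8) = (b - 4)^2*(b - 1)*(b + 4)*(b + 2)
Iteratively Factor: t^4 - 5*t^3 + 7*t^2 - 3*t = (t - 1)*(t^3 - 4*t^2 + 3*t) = t*(t - 1)*(t^2 - 4*t + 3) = t*(t - 3)*(t - 1)*(t - 1)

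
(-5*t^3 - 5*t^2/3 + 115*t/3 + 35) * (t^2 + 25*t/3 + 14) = -5*t^5 - 130*t^4/3 - 410*t^3/9 + 2980*t^2/9 + 2485*t/3 + 490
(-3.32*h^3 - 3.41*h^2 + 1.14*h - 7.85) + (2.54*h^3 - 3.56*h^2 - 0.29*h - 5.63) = -0.78*h^3 - 6.97*h^2 + 0.85*h - 13.48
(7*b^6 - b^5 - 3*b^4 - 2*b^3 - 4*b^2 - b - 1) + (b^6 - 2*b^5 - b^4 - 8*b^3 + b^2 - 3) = 8*b^6 - 3*b^5 - 4*b^4 - 10*b^3 - 3*b^2 - b - 4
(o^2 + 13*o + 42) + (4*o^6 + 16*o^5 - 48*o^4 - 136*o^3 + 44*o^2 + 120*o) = 4*o^6 + 16*o^5 - 48*o^4 - 136*o^3 + 45*o^2 + 133*o + 42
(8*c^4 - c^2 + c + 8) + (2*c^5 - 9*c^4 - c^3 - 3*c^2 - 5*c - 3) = 2*c^5 - c^4 - c^3 - 4*c^2 - 4*c + 5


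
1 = 1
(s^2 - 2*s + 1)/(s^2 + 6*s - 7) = (s - 1)/(s + 7)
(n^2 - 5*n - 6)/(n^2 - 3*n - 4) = (n - 6)/(n - 4)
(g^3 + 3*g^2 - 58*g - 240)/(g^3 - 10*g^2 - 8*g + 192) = (g^2 + 11*g + 30)/(g^2 - 2*g - 24)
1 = 1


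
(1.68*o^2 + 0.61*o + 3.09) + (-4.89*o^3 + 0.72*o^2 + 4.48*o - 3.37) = -4.89*o^3 + 2.4*o^2 + 5.09*o - 0.28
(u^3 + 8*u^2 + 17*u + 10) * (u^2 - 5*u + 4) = u^5 + 3*u^4 - 19*u^3 - 43*u^2 + 18*u + 40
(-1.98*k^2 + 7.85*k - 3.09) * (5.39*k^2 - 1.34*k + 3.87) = -10.6722*k^4 + 44.9647*k^3 - 34.8367*k^2 + 34.5201*k - 11.9583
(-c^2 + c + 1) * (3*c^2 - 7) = -3*c^4 + 3*c^3 + 10*c^2 - 7*c - 7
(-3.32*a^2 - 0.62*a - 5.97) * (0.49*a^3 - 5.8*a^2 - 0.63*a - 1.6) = -1.6268*a^5 + 18.9522*a^4 + 2.7623*a^3 + 40.3286*a^2 + 4.7531*a + 9.552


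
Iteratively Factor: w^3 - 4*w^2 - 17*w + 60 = (w - 3)*(w^2 - w - 20) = (w - 5)*(w - 3)*(w + 4)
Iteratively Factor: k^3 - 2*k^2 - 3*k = (k + 1)*(k^2 - 3*k) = (k - 3)*(k + 1)*(k)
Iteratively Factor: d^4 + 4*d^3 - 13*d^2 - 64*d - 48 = (d + 4)*(d^3 - 13*d - 12) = (d + 1)*(d + 4)*(d^2 - d - 12) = (d + 1)*(d + 3)*(d + 4)*(d - 4)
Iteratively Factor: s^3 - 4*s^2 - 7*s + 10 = (s + 2)*(s^2 - 6*s + 5) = (s - 1)*(s + 2)*(s - 5)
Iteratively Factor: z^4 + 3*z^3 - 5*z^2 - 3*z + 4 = (z - 1)*(z^3 + 4*z^2 - z - 4) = (z - 1)*(z + 4)*(z^2 - 1) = (z - 1)^2*(z + 4)*(z + 1)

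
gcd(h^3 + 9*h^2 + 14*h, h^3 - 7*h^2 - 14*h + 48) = 1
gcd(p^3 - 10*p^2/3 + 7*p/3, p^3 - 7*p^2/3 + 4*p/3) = p^2 - p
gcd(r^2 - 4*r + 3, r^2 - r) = r - 1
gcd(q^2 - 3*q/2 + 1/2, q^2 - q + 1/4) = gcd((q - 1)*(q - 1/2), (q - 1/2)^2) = q - 1/2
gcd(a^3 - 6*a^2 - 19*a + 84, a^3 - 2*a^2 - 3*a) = a - 3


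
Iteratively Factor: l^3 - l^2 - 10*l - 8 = (l + 1)*(l^2 - 2*l - 8) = (l + 1)*(l + 2)*(l - 4)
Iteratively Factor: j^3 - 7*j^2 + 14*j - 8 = (j - 2)*(j^2 - 5*j + 4) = (j - 4)*(j - 2)*(j - 1)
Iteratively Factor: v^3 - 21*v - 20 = (v + 1)*(v^2 - v - 20) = (v - 5)*(v + 1)*(v + 4)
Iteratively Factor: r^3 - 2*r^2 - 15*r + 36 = (r - 3)*(r^2 + r - 12) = (r - 3)^2*(r + 4)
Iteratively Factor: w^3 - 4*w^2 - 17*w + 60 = (w - 3)*(w^2 - w - 20) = (w - 5)*(w - 3)*(w + 4)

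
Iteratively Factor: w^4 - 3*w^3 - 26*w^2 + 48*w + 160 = (w - 4)*(w^3 + w^2 - 22*w - 40) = (w - 4)*(w + 2)*(w^2 - w - 20) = (w - 4)*(w + 2)*(w + 4)*(w - 5)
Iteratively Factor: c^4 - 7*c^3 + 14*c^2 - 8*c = (c - 1)*(c^3 - 6*c^2 + 8*c) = (c - 2)*(c - 1)*(c^2 - 4*c) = (c - 4)*(c - 2)*(c - 1)*(c)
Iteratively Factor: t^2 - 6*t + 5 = (t - 1)*(t - 5)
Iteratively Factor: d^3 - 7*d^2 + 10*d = (d - 2)*(d^2 - 5*d) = (d - 5)*(d - 2)*(d)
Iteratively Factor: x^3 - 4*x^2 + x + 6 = (x + 1)*(x^2 - 5*x + 6) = (x - 3)*(x + 1)*(x - 2)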